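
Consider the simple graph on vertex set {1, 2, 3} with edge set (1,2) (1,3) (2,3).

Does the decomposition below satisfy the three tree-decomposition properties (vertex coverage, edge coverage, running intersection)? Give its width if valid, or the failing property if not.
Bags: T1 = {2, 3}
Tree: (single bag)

A tree decomposition must satisfy three properties: every vertex lies in some bag; for every edge, both endpoints lie together in some bag; and for every vertex, the bags containing it form a connected subtree. Here vertex 1 appears in no bag, so the decomposition is invalid.

No — vertex 1 appears in no bag.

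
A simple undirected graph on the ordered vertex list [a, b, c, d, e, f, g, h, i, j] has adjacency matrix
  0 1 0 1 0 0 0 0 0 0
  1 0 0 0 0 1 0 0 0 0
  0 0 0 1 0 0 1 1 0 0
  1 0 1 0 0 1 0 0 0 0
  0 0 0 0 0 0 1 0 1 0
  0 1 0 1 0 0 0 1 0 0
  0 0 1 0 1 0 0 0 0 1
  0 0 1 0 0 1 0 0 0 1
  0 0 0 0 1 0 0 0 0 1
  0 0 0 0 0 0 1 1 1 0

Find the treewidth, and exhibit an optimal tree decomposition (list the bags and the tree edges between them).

Each bag holds 3 vertices, so the decomposition has width 2, which upper-bounds the treewidth. Since b–a–d–f–b is a cycle in G, G is not acyclic. Forests are exactly the graphs of treewidth ≤ 1, so tw(G) ≥ 2. Combining the bounds, tw(G) = 2.

Treewidth 2.
One such decomposition:
Bags: B1 = {a, b, f}  B2 = {a, d, f}  B3 = {d, f, h}  B4 = {c, d, h}  B5 = {c, h, j}  B6 = {c, g, j}  B7 = {g, i, j}  B8 = {e, g, i}
Tree: B1–B2, B2–B3, B3–B4, B4–B5, B5–B6, B6–B7, B7–B8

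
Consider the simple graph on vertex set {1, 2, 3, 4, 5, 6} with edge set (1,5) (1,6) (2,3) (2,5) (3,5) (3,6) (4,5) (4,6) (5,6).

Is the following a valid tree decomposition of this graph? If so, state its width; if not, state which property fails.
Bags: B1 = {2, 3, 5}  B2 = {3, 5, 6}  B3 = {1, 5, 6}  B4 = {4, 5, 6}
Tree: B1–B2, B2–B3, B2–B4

Every vertex of G appears in some bag (union = {1, 2, 3, 4, 5, 6}); every edge is covered by a bag; and for each vertex v the set of bags containing v is connected in the bag tree. The decomposition is therefore valid. The largest bag has 3 vertices, so the width is 2.

Yes; width 2.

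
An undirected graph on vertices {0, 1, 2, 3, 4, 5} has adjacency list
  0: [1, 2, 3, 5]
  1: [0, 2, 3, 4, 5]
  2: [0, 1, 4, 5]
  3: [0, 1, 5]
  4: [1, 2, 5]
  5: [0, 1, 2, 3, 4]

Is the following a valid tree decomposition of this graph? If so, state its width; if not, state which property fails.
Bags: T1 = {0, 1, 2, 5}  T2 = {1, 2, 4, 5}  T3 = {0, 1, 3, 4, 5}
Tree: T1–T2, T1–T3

A tree decomposition must satisfy three properties: every vertex lies in some bag; for every edge, both endpoints lie together in some bag; and for every vertex, the bags containing it form a connected subtree. Here bags containing vertex 4 are not connected in the tree, so the decomposition is invalid.

No — bags containing vertex 4 are not connected in the tree.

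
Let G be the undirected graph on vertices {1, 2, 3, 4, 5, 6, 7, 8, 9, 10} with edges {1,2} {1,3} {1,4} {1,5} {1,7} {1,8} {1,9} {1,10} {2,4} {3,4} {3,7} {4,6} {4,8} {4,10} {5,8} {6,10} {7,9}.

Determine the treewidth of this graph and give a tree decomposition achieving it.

Treewidth 2.
Bags: B1 = {1, 4, 10}  B2 = {1, 2, 4}  B3 = {1, 3, 4}  B4 = {1, 3, 7}  B5 = {1, 4, 8}  B6 = {4, 6, 10}  B7 = {1, 5, 8}  B8 = {1, 7, 9}
Tree: B1–B2, B2–B3, B3–B4, B2–B5, B1–B6, B5–B7, B4–B8

Each bag holds 3 vertices, so the decomposition has width 2, which upper-bounds the treewidth. Conversely, {1, 7, 9} is a clique of size 3, and the vertices of any clique must share a bag in every tree decomposition; so some bag has ≥ 3 vertices and tw(G) ≥ 2. Combining the bounds, tw(G) = 2.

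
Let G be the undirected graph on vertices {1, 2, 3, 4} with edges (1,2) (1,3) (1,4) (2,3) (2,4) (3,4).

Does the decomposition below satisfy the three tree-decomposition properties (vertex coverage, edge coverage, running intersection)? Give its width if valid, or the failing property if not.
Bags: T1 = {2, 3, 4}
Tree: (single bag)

No — vertex 1 appears in no bag.

A tree decomposition must satisfy three properties: every vertex lies in some bag; for every edge, both endpoints lie together in some bag; and for every vertex, the bags containing it form a connected subtree. Here vertex 1 appears in no bag, so the decomposition is invalid.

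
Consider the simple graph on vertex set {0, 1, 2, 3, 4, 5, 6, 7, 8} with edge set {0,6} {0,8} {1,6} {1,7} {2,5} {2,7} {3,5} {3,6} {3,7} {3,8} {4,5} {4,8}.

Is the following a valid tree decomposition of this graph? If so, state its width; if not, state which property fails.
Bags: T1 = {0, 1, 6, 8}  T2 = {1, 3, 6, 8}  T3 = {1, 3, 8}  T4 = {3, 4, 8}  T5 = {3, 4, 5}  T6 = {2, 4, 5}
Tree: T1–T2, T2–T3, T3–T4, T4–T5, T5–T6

A tree decomposition must satisfy three properties: every vertex lies in some bag; for every edge, both endpoints lie together in some bag; and for every vertex, the bags containing it form a connected subtree. Here vertex 7 appears in no bag, so the decomposition is invalid.

No — vertex 7 appears in no bag.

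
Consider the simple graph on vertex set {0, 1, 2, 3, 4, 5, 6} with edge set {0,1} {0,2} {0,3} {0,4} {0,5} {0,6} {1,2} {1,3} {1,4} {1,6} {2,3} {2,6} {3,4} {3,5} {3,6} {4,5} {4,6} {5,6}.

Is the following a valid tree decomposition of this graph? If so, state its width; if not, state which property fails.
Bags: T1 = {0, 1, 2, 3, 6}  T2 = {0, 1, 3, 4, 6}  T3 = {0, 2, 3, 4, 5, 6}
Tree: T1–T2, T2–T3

A tree decomposition must satisfy three properties: every vertex lies in some bag; for every edge, both endpoints lie together in some bag; and for every vertex, the bags containing it form a connected subtree. Here bags containing vertex 2 are not connected in the tree, so the decomposition is invalid.

No — bags containing vertex 2 are not connected in the tree.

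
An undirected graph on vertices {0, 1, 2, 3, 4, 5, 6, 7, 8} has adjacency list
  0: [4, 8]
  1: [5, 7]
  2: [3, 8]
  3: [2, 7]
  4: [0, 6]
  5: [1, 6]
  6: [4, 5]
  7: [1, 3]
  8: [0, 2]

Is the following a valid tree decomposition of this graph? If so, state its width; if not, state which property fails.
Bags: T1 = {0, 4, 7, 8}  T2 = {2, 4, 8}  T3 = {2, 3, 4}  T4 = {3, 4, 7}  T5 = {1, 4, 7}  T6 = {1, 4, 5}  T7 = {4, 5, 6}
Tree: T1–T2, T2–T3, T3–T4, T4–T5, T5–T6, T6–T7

A tree decomposition must satisfy three properties: every vertex lies in some bag; for every edge, both endpoints lie together in some bag; and for every vertex, the bags containing it form a connected subtree. Here bags containing vertex 7 are not connected in the tree, so the decomposition is invalid.

No — bags containing vertex 7 are not connected in the tree.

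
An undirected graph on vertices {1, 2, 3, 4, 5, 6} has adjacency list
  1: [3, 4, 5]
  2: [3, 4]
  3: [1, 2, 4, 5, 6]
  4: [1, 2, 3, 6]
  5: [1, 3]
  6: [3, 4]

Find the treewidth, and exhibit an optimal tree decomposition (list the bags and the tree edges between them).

Every bag has size at most 3, so the width is 3 − 1 = 2 and tw(G) ≤ 2. For the lower bound, the 3 vertices {1, 3, 4} are pairwise adjacent, and any tree decomposition puts a clique entirely inside one bag — forcing width ≥ 2. The upper and lower bounds meet at 2, so that is the treewidth.

Treewidth 2.
Bags: B1 = {3, 4, 6}  B2 = {1, 3, 4}  B3 = {1, 3, 5}  B4 = {2, 3, 4}
Tree: B1–B2, B2–B3, B2–B4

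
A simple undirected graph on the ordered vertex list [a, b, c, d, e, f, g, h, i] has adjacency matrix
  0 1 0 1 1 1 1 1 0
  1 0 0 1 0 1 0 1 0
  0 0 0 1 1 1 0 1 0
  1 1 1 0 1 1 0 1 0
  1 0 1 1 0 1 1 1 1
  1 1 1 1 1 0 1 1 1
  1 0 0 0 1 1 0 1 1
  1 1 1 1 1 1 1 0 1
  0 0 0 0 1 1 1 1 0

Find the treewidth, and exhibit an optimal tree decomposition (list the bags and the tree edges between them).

Every bag has size at most 5, so the width is 5 − 1 = 4 and tw(G) ≤ 4. For the lower bound, the 5 vertices {c, d, e, f, h} are pairwise adjacent, and any tree decomposition puts a clique entirely inside one bag — forcing width ≥ 4. Hence tw(G) = 4 exactly.

Treewidth 4.
One such decomposition:
Bags: B1 = {a, e, f, g, h}  B2 = {a, d, e, f, h}  B3 = {c, d, e, f, h}  B4 = {e, f, g, h, i}  B5 = {a, b, d, f, h}
Tree: B1–B2, B2–B3, B1–B4, B2–B5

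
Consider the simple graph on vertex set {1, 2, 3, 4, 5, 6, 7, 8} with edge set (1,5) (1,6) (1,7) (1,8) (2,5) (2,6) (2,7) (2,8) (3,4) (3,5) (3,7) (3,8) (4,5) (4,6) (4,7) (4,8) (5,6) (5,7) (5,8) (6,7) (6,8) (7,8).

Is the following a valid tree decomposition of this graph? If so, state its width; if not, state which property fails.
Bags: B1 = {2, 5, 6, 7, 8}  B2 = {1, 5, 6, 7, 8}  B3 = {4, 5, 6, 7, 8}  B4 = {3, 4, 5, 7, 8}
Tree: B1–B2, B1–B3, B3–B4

Yes; width 4.

Every vertex of G appears in some bag (union = {1, 2, 3, 4, 5, 6, 7, 8}); every edge is covered by a bag; and for each vertex v the set of bags containing v is connected in the bag tree. The decomposition is therefore valid. The largest bag has 5 vertices, so the width is 4.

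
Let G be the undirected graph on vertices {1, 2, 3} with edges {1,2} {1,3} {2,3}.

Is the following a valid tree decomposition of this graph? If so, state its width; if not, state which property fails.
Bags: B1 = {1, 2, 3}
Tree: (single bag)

Yes; width 2.

Vertex coverage: the bags together contain {1, 2, 3}, the full vertex set. Edge coverage: each edge of G has both endpoints in at least one bag. Running intersection: for every vertex, the bags containing it form a connected subtree. All three properties hold, so this is a valid tree decomposition of width max|bag| − 1 = 2, and hence tw(G) ≤ 2.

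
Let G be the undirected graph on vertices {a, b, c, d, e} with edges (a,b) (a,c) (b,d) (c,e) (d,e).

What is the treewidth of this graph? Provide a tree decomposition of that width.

Each bag holds 3 vertices, so the decomposition has width 2, which upper-bounds the treewidth. The edges e–c–a–b–d–e form a cycle, so G is not a tree and its treewidth is at least 2. Combining the bounds, tw(G) = 2.

Treewidth 2.
One such decomposition:
Bags: B1 = {a, c, e}  B2 = {a, b, e}  B3 = {b, d, e}
Tree: B1–B2, B2–B3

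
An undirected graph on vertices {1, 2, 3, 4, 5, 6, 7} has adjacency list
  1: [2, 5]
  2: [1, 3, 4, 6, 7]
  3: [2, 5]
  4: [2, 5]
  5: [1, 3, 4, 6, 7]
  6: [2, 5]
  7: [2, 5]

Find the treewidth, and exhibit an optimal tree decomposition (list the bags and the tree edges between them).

The largest bag has 3 vertices, giving width 2; this decomposition certifies tw(G) ≤ 2. For the lower bound, G contains the cycle 2–4–5–6–2, so G is not a forest; only forests have treewidth ≤ 1, hence tw(G) ≥ 2. Hence tw(G) = 2 exactly.

Treewidth 2.
One optimal decomposition is:
Bags: B1 = {2, 4, 5}  B2 = {2, 5, 6}  B3 = {2, 3, 5}  B4 = {1, 2, 5}  B5 = {2, 5, 7}
Tree: B1–B2, B2–B3, B3–B4, B4–B5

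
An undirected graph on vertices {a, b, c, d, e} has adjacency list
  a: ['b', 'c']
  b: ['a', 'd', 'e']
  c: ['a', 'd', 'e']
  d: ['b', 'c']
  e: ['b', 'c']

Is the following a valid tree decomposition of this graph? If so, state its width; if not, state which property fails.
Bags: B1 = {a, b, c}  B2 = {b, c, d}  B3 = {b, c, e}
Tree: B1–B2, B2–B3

Every vertex of G appears in some bag (union = {a, b, c, d, e}); every edge is covered by a bag; and for each vertex v the set of bags containing v is connected in the bag tree. The decomposition is therefore valid. The largest bag has 3 vertices, so the width is 2.

Yes; width 2.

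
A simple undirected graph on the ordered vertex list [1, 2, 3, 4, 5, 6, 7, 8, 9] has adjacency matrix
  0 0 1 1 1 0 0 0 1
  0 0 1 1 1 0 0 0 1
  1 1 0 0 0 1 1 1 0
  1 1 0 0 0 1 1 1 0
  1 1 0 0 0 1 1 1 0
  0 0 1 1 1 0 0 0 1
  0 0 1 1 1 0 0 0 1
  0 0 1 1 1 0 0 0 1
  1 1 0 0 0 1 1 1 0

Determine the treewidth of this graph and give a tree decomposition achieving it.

Each bag holds 5 vertices, so the decomposition has width 4, which upper-bounds the treewidth. For the lower bound: the 5 vertex sets {1,4}, {2,9}, {5,7}, {3}, {6} are disjoint, each induces a connected subgraph, and every pair is joined by at least one edge of G. Contracting each set to a single vertex therefore yields K_{5} as a minor, and since treewidth is minor-monotone, tw(G) ≥ tw(K_{5}) = 4. Therefore the treewidth is 4.

Treewidth 4.
One optimal decomposition is:
Bags: B1 = {1, 3, 4, 5, 9}  B2 = {2, 3, 4, 5, 9}  B3 = {3, 4, 5, 7, 9}  B4 = {3, 4, 5, 6, 9}  B5 = {3, 4, 5, 8, 9}
Tree: B1–B2, B2–B3, B3–B4, B4–B5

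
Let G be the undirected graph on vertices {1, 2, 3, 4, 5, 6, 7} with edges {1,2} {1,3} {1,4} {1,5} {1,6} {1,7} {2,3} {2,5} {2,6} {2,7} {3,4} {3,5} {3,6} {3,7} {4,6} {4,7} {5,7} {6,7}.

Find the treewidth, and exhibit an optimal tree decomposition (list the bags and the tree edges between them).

The largest bag has 5 vertices, giving width 4; this decomposition certifies tw(G) ≤ 4. On the other hand G contains the 5-clique {1, 2, 3, 5, 7}. A clique must lie in a single bag of any decomposition, so no decomposition can have width below 4. Hence tw(G) = 4 exactly.

Treewidth 4.
One optimal decomposition is:
Bags: B1 = {1, 2, 3, 6, 7}  B2 = {1, 2, 3, 5, 7}  B3 = {1, 3, 4, 6, 7}
Tree: B1–B2, B1–B3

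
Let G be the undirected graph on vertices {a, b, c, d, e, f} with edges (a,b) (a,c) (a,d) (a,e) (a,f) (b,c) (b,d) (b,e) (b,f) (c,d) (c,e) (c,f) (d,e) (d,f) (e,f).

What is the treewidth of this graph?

5

A width-5 tree decomposition is:
Bags: B1 = {a, b, c, d, e, f}
Tree: (single bag)
With just one bag of size 6, the width is 6 − 1 = 5, so tw(G) ≤ 5. On the other hand G contains the 6-clique {a, b, c, d, e, f}. A clique must lie in a single bag of any decomposition, so no decomposition can have width below 5. Combining the bounds, tw(G) = 5.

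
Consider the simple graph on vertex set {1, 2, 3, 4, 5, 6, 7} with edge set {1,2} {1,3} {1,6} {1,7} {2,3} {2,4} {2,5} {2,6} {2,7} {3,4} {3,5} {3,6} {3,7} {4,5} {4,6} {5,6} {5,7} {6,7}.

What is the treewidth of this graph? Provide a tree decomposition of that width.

Treewidth 4.
Bags: B1 = {2, 3, 4, 5, 6}  B2 = {2, 3, 5, 6, 7}  B3 = {1, 2, 3, 6, 7}
Tree: B1–B2, B2–B3

Each bag holds 5 vertices, so the decomposition has width 4, which upper-bounds the treewidth. Conversely, {1, 2, 3, 6, 7} is a clique of size 5, and the vertices of any clique must share a bag in every tree decomposition; so some bag has ≥ 5 vertices and tw(G) ≥ 4. Hence tw(G) = 4 exactly.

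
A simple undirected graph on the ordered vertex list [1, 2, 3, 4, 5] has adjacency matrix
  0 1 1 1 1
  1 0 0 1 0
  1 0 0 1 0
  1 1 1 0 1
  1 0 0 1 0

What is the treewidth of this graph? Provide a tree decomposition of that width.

Every bag has size at most 3, so the width is 3 − 1 = 2 and tw(G) ≤ 2. On the other hand G contains the 3-clique {1, 2, 4}. A clique must lie in a single bag of any decomposition, so no decomposition can have width below 2. The upper and lower bounds meet at 2, so that is the treewidth.

Treewidth 2.
Bags: B1 = {1, 2, 4}  B2 = {1, 3, 4}  B3 = {1, 4, 5}
Tree: B1–B2, B1–B3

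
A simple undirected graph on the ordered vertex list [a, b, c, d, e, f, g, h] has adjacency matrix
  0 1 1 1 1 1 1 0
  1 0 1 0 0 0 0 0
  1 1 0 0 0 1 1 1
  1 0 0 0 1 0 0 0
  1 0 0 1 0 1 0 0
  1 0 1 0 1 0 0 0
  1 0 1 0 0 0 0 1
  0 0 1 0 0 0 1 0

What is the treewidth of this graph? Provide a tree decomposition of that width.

Treewidth 2.
Bags: B1 = {a, c, f}  B2 = {a, c, g}  B3 = {a, e, f}  B4 = {a, d, e}  B5 = {a, b, c}  B6 = {c, g, h}
Tree: B1–B2, B1–B3, B3–B4, B2–B5, B2–B6

Every bag has size at most 3, so the width is 3 − 1 = 2 and tw(G) ≤ 2. Conversely, {c, g, h} is a clique of size 3, and the vertices of any clique must share a bag in every tree decomposition; so some bag has ≥ 3 vertices and tw(G) ≥ 2. The upper and lower bounds meet at 2, so that is the treewidth.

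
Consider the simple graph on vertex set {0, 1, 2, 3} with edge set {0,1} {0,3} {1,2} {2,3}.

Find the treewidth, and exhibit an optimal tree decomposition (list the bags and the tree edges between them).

Treewidth 2.
One optimal decomposition is:
Bags: B1 = {1, 2, 3}  B2 = {0, 1, 3}
Tree: B1–B2

The largest bag has 3 vertices, giving width 2; this decomposition certifies tw(G) ≤ 2. The edges 1–2–3–0–1 form a cycle, so G is not a tree and its treewidth is at least 2. The upper and lower bounds meet at 2, so that is the treewidth.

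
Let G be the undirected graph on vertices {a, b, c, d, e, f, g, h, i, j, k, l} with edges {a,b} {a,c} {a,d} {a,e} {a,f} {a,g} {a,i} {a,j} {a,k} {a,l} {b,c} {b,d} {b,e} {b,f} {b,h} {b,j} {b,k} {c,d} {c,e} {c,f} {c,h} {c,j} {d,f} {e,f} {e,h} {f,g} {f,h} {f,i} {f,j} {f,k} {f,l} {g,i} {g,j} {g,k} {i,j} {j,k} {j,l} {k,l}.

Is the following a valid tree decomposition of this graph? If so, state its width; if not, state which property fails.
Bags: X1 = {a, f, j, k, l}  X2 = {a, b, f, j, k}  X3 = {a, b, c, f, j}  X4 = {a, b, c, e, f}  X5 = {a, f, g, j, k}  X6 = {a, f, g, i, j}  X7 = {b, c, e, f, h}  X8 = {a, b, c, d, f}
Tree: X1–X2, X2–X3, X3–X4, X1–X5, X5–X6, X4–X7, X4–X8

Checking the three conditions: (i) the bags cover all of {a, b, c, d, e, f, g, h, i, j, k, l}; (ii) for each edge, some bag contains both endpoints; (iii) the bags containing any fixed vertex form a subtree. All hold, so the decomposition is valid with width 5 − 1 = 4.

Yes; width 4.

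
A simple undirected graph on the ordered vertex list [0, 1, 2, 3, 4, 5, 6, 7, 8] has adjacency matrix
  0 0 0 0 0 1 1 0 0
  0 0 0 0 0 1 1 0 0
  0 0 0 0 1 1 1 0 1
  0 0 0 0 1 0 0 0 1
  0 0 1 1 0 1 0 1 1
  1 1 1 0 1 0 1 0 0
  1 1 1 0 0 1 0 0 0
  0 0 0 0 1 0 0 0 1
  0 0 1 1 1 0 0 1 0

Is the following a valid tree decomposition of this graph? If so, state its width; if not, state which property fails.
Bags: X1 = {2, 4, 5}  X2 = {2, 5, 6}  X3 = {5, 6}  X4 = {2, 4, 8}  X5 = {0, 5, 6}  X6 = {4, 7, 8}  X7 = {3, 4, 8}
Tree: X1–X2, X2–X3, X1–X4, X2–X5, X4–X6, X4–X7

No — vertex 1 appears in no bag.

A tree decomposition must satisfy three properties: every vertex lies in some bag; for every edge, both endpoints lie together in some bag; and for every vertex, the bags containing it form a connected subtree. Here vertex 1 appears in no bag, so the decomposition is invalid.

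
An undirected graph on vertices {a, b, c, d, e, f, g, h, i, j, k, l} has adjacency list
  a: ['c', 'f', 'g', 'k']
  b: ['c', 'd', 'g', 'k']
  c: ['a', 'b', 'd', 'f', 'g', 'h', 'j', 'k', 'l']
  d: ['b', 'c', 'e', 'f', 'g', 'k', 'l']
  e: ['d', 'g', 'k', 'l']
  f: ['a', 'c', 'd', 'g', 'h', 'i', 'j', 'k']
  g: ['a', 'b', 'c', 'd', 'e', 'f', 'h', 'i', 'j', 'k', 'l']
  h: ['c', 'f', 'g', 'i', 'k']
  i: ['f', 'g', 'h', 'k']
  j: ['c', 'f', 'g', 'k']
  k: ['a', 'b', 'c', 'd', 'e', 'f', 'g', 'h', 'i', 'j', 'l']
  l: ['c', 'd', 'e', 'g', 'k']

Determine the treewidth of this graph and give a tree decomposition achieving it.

Treewidth 4.
One optimal decomposition is:
Bags: B1 = {b, c, d, g, k}  B2 = {c, d, f, g, k}  B3 = {c, f, g, j, k}  B4 = {a, c, f, g, k}  B5 = {c, f, g, h, k}  B6 = {c, d, g, k, l}  B7 = {f, g, h, i, k}  B8 = {d, e, g, k, l}
Tree: B1–B2, B2–B3, B2–B4, B4–B5, B1–B6, B5–B7, B6–B8

The largest bag has 5 vertices, giving width 4; this decomposition certifies tw(G) ≤ 4. On the other hand G contains the 5-clique {d, e, g, k, l}. A clique must lie in a single bag of any decomposition, so no decomposition can have width below 4. Combining the bounds, tw(G) = 4.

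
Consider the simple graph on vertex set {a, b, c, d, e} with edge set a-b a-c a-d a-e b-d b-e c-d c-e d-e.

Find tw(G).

3

A width-3 tree decomposition is:
Bags: B1 = {a, b, d, e}  B2 = {a, c, d, e}
Tree: B1–B2
The largest bag has 4 vertices, giving width 3; this decomposition certifies tw(G) ≤ 3. For the lower bound, the 4 vertices {a, c, d, e} are pairwise adjacent, and any tree decomposition puts a clique entirely inside one bag — forcing width ≥ 3. Therefore the treewidth is 3.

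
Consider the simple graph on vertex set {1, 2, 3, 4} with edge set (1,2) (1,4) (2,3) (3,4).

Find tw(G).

A width-2 tree decomposition is:
Bags: B1 = {1, 3, 4}  B2 = {1, 2, 3}
Tree: B1–B2
Each bag holds 3 vertices, so the decomposition has width 2, which upper-bounds the treewidth. Since 1–4–3–2–1 is a cycle in G, G is not acyclic. Forests are exactly the graphs of treewidth ≤ 1, so tw(G) ≥ 2. The upper and lower bounds meet at 2, so that is the treewidth.

2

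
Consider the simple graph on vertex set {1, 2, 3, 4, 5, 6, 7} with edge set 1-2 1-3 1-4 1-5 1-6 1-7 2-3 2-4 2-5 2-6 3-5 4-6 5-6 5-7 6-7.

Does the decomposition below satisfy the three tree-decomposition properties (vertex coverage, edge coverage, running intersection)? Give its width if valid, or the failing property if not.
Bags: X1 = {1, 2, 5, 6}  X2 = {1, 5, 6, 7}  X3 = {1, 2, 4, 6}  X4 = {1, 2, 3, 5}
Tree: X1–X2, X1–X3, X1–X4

Yes; width 3.

Vertex coverage: the bags together contain {1, 2, 3, 4, 5, 6, 7}, the full vertex set. Edge coverage: each edge of G has both endpoints in at least one bag. Running intersection: for every vertex, the bags containing it form a connected subtree. All three properties hold, so this is a valid tree decomposition of width max|bag| − 1 = 3, and hence tw(G) ≤ 3.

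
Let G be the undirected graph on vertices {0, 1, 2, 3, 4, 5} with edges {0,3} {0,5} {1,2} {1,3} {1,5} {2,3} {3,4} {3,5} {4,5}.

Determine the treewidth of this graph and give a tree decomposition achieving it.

Each bag holds 3 vertices, so the decomposition has width 2, which upper-bounds the treewidth. On the other hand G contains the 3-clique {1, 2, 3}. A clique must lie in a single bag of any decomposition, so no decomposition can have width below 2. The upper and lower bounds meet at 2, so that is the treewidth.

Treewidth 2.
One optimal decomposition is:
Bags: B1 = {1, 3, 5}  B2 = {1, 2, 3}  B3 = {3, 4, 5}  B4 = {0, 3, 5}
Tree: B1–B2, B1–B3, B3–B4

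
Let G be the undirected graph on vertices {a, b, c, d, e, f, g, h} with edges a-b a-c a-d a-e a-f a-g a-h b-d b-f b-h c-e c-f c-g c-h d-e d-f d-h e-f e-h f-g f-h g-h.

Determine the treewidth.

4

A width-4 tree decomposition is:
Bags: B1 = {a, d, e, f, h}  B2 = {a, c, e, f, h}  B3 = {a, c, f, g, h}  B4 = {a, b, d, f, h}
Tree: B1–B2, B2–B3, B1–B4
Each bag holds 5 vertices, so the decomposition has width 4, which upper-bounds the treewidth. On the other hand G contains the 5-clique {a, d, e, f, h}. A clique must lie in a single bag of any decomposition, so no decomposition can have width below 4. The upper and lower bounds meet at 4, so that is the treewidth.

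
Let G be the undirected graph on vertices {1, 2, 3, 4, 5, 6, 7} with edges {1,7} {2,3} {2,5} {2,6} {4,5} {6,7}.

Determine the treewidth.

1

A width-1 tree decomposition is:
Bags: B1 = {6, 7}  B2 = {2, 6}  B3 = {2, 5}  B4 = {1, 7}  B5 = {4, 5}  B6 = {2, 3}
Tree: B1–B2, B2–B3, B1–B4, B3–B5, B3–B6
Every bag has size at most 2, so the width is 2 − 1 = 1 and tw(G) ≤ 1. Since G has at least one edge (e.g. 7–6), it is not an edgeless graph, so tw(G) ≥ 1. Hence tw(G) = 1 exactly.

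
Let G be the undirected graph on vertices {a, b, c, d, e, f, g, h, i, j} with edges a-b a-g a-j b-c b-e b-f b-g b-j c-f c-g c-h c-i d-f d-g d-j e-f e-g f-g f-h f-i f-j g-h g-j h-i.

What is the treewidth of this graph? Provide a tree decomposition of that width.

Treewidth 3.
Bags: B1 = {b, f, g, j}  B2 = {b, c, f, g}  B3 = {c, f, g, h}  B4 = {c, f, h, i}  B5 = {d, f, g, j}  B6 = {a, b, g, j}  B7 = {b, e, f, g}
Tree: B1–B2, B2–B3, B3–B4, B1–B5, B1–B6, B2–B7

The largest bag has 4 vertices, giving width 3; this decomposition certifies tw(G) ≤ 3. Conversely, {a, b, g, j} is a clique of size 4, and the vertices of any clique must share a bag in every tree decomposition; so some bag has ≥ 4 vertices and tw(G) ≥ 3. The upper and lower bounds meet at 3, so that is the treewidth.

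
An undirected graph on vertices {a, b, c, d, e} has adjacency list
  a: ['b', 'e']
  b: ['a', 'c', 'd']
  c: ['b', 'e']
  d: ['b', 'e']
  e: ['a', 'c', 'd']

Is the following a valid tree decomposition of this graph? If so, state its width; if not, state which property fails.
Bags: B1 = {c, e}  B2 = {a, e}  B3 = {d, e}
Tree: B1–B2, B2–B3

A tree decomposition must satisfy three properties: every vertex lies in some bag; for every edge, both endpoints lie together in some bag; and for every vertex, the bags containing it form a connected subtree. Here vertex b appears in no bag, so the decomposition is invalid.

No — vertex b appears in no bag.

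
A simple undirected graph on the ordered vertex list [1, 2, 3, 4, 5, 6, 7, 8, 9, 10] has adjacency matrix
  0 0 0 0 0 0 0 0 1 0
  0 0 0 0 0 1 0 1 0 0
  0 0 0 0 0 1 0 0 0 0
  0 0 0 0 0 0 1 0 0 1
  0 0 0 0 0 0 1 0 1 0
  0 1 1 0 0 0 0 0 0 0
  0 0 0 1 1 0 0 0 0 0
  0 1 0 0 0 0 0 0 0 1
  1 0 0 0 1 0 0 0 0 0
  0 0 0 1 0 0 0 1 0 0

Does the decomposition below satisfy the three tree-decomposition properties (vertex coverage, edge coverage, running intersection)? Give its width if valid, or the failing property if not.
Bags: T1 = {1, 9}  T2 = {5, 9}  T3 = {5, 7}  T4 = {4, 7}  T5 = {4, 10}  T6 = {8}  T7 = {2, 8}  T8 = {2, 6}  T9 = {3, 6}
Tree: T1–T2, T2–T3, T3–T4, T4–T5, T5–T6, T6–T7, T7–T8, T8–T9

A tree decomposition must satisfy three properties: every vertex lies in some bag; for every edge, both endpoints lie together in some bag; and for every vertex, the bags containing it form a connected subtree. Here edge (10,8) lies in no bag, so the decomposition is invalid.

No — edge (10,8) lies in no bag.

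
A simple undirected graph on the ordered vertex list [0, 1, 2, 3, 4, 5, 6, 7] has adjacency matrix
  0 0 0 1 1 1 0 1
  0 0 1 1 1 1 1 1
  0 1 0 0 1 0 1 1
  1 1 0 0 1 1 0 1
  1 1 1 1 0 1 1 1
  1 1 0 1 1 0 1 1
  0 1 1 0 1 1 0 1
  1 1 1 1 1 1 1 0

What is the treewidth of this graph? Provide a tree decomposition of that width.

Treewidth 4.
One optimal decomposition is:
Bags: B1 = {0, 3, 4, 5, 7}  B2 = {1, 3, 4, 5, 7}  B3 = {1, 4, 5, 6, 7}  B4 = {1, 2, 4, 6, 7}
Tree: B1–B2, B2–B3, B3–B4

The largest bag has 5 vertices, giving width 4; this decomposition certifies tw(G) ≤ 4. On the other hand G contains the 5-clique {0, 3, 4, 5, 7}. A clique must lie in a single bag of any decomposition, so no decomposition can have width below 4. Therefore the treewidth is 4.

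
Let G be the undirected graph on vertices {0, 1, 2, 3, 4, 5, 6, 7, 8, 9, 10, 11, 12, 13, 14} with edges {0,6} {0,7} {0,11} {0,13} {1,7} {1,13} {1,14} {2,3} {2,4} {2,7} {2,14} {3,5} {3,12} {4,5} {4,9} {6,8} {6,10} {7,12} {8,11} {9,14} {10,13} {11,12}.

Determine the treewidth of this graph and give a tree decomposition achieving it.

Treewidth 3.
Bags: B1 = {6, 8, 10, 13}  B2 = {0, 6, 8, 13}  B3 = {0, 8, 11, 13}  B4 = {0, 1, 11, 13}  B5 = {0, 1, 7, 11}  B6 = {1, 7, 11, 12}  B7 = {1, 7, 12, 14}  B8 = {2, 7, 12, 14}  B9 = {2, 3, 12, 14}  B10 = {2, 3, 9, 14}  B11 = {2, 3, 4, 9}  B12 = {3, 4, 5, 9}
Tree: B1–B2, B2–B3, B3–B4, B4–B5, B5–B6, B6–B7, B7–B8, B8–B9, B9–B10, B10–B11, B11–B12

Each bag holds 4 vertices, so the decomposition has width 3, which upper-bounds the treewidth. For the lower bound: the 4 vertex sets {6,8,10}, {13}, {0}, {1,7,11,12} are disjoint, each induces a connected subgraph, and every pair is joined by at least one edge of G. Contracting each set to a single vertex therefore yields K_{4} as a minor, and since treewidth is minor-monotone, tw(G) ≥ tw(K_{4}) = 3. The upper and lower bounds meet at 3, so that is the treewidth.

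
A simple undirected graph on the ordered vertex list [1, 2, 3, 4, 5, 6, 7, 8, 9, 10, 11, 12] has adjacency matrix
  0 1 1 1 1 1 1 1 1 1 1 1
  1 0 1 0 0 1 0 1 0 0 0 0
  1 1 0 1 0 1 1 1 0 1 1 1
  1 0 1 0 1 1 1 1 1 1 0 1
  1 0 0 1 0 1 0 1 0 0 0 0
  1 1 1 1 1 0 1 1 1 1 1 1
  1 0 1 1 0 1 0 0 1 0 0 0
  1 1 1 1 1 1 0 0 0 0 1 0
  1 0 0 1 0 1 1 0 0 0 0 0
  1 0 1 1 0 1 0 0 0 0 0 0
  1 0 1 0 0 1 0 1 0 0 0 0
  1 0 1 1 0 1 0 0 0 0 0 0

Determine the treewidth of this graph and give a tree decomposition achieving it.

Treewidth 4.
One such decomposition:
Bags: B1 = {1, 4, 6, 7, 9}  B2 = {1, 3, 4, 6, 7}  B3 = {1, 3, 4, 6, 12}  B4 = {1, 3, 4, 6, 10}  B5 = {1, 3, 4, 6, 8}  B6 = {1, 3, 6, 8, 11}  B7 = {1, 4, 5, 6, 8}  B8 = {1, 2, 3, 6, 8}
Tree: B1–B2, B2–B3, B3–B4, B3–B5, B5–B6, B5–B7, B5–B8

Every bag has size at most 5, so the width is 5 − 1 = 4 and tw(G) ≤ 4. For the lower bound, the 5 vertices {1, 4, 6, 7, 9} are pairwise adjacent, and any tree decomposition puts a clique entirely inside one bag — forcing width ≥ 4. Therefore the treewidth is 4.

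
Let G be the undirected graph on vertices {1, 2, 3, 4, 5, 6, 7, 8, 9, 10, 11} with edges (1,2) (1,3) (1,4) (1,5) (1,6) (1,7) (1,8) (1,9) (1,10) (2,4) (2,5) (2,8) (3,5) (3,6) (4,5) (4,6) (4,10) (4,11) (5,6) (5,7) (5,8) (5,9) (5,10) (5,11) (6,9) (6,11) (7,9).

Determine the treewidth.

3

A width-3 tree decomposition is:
Bags: B1 = {1, 2, 4, 5}  B2 = {1, 4, 5, 6}  B3 = {1, 5, 6, 9}  B4 = {4, 5, 6, 11}  B5 = {1, 3, 5, 6}  B6 = {1, 4, 5, 10}  B7 = {1, 5, 7, 9}  B8 = {1, 2, 5, 8}
Tree: B1–B2, B2–B3, B2–B4, B3–B5, B2–B6, B3–B7, B1–B8
The largest bag has 4 vertices, giving width 3; this decomposition certifies tw(G) ≤ 3. For the lower bound, the 4 vertices {1, 3, 5, 6} are pairwise adjacent, and any tree decomposition puts a clique entirely inside one bag — forcing width ≥ 3. Combining the bounds, tw(G) = 3.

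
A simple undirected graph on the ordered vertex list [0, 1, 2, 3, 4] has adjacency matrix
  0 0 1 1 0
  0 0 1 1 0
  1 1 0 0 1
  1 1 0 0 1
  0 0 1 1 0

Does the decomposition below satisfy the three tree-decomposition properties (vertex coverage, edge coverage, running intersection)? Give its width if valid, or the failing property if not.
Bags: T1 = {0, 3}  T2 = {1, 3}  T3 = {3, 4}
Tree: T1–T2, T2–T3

No — vertex 2 appears in no bag.

A tree decomposition must satisfy three properties: every vertex lies in some bag; for every edge, both endpoints lie together in some bag; and for every vertex, the bags containing it form a connected subtree. Here vertex 2 appears in no bag, so the decomposition is invalid.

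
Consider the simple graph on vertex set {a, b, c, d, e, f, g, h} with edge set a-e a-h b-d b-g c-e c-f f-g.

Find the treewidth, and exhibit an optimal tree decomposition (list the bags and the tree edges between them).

Treewidth 1.
One optimal decomposition is:
Bags: B1 = {b, d}  B2 = {b, g}  B3 = {f, g}  B4 = {c, f}  B5 = {c, e}  B6 = {a, e}  B7 = {a, h}
Tree: B1–B2, B2–B3, B3–B4, B4–B5, B5–B6, B6–B7

Every bag has size at most 2, so the width is 2 − 1 = 1 and tw(G) ≤ 1. Any graph with an edge has treewidth ≥ 1, and G has the edge d–b. Hence tw(G) = 1 exactly.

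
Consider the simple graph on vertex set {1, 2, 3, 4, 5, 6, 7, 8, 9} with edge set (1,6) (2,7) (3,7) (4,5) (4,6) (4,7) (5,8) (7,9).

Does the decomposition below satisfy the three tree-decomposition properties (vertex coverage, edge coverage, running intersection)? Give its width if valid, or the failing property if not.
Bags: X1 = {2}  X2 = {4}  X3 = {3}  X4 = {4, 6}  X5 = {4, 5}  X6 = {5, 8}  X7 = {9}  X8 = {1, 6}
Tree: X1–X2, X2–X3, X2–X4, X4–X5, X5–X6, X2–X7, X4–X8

No — vertex 7 appears in no bag.

A tree decomposition must satisfy three properties: every vertex lies in some bag; for every edge, both endpoints lie together in some bag; and for every vertex, the bags containing it form a connected subtree. Here vertex 7 appears in no bag, so the decomposition is invalid.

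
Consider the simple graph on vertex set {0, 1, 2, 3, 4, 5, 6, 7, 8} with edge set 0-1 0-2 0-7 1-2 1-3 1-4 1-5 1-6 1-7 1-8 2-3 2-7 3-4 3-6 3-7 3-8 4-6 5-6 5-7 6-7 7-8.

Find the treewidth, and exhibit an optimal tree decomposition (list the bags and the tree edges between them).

Treewidth 3.
Bags: B1 = {1, 3, 7, 8}  B2 = {1, 3, 6, 7}  B3 = {1, 2, 3, 7}  B4 = {0, 1, 2, 7}  B5 = {1, 5, 6, 7}  B6 = {1, 3, 4, 6}
Tree: B1–B2, B2–B3, B3–B4, B2–B5, B2–B6

Each bag holds 4 vertices, so the decomposition has width 3, which upper-bounds the treewidth. Conversely, {1, 3, 4, 6} is a clique of size 4, and the vertices of any clique must share a bag in every tree decomposition; so some bag has ≥ 4 vertices and tw(G) ≥ 3. Therefore the treewidth is 3.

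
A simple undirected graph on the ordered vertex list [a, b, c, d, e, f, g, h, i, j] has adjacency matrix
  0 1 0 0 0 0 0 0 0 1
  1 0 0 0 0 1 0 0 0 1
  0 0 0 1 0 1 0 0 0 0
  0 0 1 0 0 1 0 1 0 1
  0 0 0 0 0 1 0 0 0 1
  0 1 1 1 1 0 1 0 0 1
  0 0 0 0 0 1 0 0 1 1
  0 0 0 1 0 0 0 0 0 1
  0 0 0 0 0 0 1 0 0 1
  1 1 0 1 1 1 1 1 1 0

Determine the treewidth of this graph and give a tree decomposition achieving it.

Every bag has size at most 3, so the width is 3 − 1 = 2 and tw(G) ≤ 2. Conversely, {a, b, j} is a clique of size 3, and the vertices of any clique must share a bag in every tree decomposition; so some bag has ≥ 3 vertices and tw(G) ≥ 2. Therefore the treewidth is 2.

Treewidth 2.
One optimal decomposition is:
Bags: B1 = {d, f, j}  B2 = {c, d, f}  B3 = {d, h, j}  B4 = {b, f, j}  B5 = {f, g, j}  B6 = {a, b, j}  B7 = {g, i, j}  B8 = {e, f, j}
Tree: B1–B2, B1–B3, B1–B4, B1–B5, B4–B6, B5–B7, B4–B8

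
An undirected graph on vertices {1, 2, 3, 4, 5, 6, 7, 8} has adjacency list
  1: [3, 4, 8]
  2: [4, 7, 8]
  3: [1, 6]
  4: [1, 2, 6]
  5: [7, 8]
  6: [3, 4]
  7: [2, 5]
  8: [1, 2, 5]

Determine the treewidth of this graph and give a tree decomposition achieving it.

Treewidth 2.
Bags: B1 = {5, 7, 8}  B2 = {2, 7, 8}  B3 = {1, 2, 8}  B4 = {1, 2, 4}  B5 = {1, 3, 4}  B6 = {3, 4, 6}
Tree: B1–B2, B2–B3, B3–B4, B4–B5, B5–B6

Every bag has size at most 3, so the width is 3 − 1 = 2 and tw(G) ≤ 2. For the lower bound, G contains the cycle 5–7–2–8–5, so G is not a forest; only forests have treewidth ≤ 1, hence tw(G) ≥ 2. Combining the bounds, tw(G) = 2.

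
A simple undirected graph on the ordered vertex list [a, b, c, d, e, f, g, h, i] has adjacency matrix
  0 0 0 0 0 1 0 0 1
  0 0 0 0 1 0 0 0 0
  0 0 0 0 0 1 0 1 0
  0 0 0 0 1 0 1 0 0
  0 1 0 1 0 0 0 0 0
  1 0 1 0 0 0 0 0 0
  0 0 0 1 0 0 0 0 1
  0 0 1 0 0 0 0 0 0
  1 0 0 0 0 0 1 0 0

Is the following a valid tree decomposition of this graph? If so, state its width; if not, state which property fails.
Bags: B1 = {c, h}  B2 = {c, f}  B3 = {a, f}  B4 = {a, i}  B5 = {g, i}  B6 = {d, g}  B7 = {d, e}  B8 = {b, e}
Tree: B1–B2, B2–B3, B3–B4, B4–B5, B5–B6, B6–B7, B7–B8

Yes; width 1.

Vertex coverage: the bags together contain {a, b, c, d, e, f, g, h, i}, the full vertex set. Edge coverage: each edge of G has both endpoints in at least one bag. Running intersection: for every vertex, the bags containing it form a connected subtree. All three properties hold, so this is a valid tree decomposition of width max|bag| − 1 = 1, and hence tw(G) ≤ 1.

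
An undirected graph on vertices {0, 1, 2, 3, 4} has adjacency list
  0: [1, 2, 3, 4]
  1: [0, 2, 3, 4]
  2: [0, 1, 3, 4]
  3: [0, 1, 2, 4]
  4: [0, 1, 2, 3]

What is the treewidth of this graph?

4

A width-4 tree decomposition is:
Bags: B1 = {0, 1, 2, 3, 4}
Tree: (single bag)
With just one bag of size 5, the width is 5 − 1 = 4, so tw(G) ≤ 4. Conversely, {0, 1, 2, 3, 4} is a clique of size 5, and the vertices of any clique must share a bag in every tree decomposition; so some bag has ≥ 5 vertices and tw(G) ≥ 4. Therefore the treewidth is 4.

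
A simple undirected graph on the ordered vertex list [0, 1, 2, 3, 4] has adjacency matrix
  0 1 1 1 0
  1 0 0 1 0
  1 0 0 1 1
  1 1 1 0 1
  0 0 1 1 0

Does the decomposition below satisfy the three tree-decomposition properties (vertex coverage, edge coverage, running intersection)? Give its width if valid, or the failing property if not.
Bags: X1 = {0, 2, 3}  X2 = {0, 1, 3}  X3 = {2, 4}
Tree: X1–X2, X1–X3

No — edge (3,4) lies in no bag.

A tree decomposition must satisfy three properties: every vertex lies in some bag; for every edge, both endpoints lie together in some bag; and for every vertex, the bags containing it form a connected subtree. Here edge (3,4) lies in no bag, so the decomposition is invalid.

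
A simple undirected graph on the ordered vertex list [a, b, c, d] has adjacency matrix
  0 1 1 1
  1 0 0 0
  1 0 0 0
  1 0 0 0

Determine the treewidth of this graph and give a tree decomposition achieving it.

Every bag has size at most 2, so the width is 2 − 1 = 1 and tw(G) ≤ 1. Since G has at least one edge (e.g. a–c), it is not an edgeless graph, so tw(G) ≥ 1. The upper and lower bounds meet at 1, so that is the treewidth.

Treewidth 1.
One such decomposition:
Bags: B1 = {a, c}  B2 = {a, d}  B3 = {a, b}
Tree: B1–B2, B1–B3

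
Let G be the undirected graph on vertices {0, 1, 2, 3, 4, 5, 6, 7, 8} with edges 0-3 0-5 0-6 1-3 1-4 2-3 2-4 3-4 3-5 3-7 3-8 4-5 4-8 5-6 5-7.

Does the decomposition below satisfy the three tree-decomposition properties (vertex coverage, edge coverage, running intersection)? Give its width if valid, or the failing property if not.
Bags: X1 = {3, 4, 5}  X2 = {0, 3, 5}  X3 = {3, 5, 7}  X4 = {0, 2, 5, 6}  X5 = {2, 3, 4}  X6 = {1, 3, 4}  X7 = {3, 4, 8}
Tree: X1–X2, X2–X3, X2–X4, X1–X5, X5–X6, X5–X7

A tree decomposition must satisfy three properties: every vertex lies in some bag; for every edge, both endpoints lie together in some bag; and for every vertex, the bags containing it form a connected subtree. Here bags containing vertex 2 are not connected in the tree, so the decomposition is invalid.

No — bags containing vertex 2 are not connected in the tree.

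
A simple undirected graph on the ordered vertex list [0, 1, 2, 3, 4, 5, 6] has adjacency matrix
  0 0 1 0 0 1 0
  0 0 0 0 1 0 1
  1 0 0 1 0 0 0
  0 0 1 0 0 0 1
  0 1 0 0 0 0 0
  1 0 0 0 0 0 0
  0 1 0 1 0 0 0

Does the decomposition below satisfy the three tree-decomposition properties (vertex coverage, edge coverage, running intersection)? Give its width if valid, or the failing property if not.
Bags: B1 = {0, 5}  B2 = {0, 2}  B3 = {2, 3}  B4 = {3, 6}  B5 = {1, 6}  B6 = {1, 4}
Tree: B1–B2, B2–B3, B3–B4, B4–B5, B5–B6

Checking the three conditions: (i) the bags cover all of {0, 1, 2, 3, 4, 5, 6}; (ii) for each edge, some bag contains both endpoints; (iii) the bags containing any fixed vertex form a subtree. All hold, so the decomposition is valid with width 2 − 1 = 1.

Yes; width 1.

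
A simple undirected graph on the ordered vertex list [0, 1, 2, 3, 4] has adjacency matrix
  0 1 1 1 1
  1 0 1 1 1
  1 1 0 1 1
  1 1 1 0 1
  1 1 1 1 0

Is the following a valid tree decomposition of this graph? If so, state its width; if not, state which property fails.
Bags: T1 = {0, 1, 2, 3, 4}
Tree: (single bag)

Every vertex of G appears in some bag (union = {0, 1, 2, 3, 4}); every edge is covered by a bag; and for each vertex v the set of bags containing v is connected in the bag tree. The decomposition is therefore valid. The largest bag has 5 vertices, so the width is 4.

Yes; width 4.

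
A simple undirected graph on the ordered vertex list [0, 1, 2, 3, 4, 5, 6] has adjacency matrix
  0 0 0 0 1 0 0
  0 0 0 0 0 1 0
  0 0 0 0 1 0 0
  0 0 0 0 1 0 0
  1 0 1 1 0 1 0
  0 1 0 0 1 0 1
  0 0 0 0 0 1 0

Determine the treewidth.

A width-1 tree decomposition is:
Bags: B1 = {3, 4}  B2 = {4, 5}  B3 = {1, 5}  B4 = {5, 6}  B5 = {2, 4}  B6 = {0, 4}
Tree: B1–B2, B2–B3, B2–B4, B2–B5, B1–B6
Each bag holds 2 vertices, so the decomposition has width 1, which upper-bounds the treewidth. Any graph with an edge has treewidth ≥ 1, and G has the edge 4–3. Hence tw(G) = 1 exactly.

1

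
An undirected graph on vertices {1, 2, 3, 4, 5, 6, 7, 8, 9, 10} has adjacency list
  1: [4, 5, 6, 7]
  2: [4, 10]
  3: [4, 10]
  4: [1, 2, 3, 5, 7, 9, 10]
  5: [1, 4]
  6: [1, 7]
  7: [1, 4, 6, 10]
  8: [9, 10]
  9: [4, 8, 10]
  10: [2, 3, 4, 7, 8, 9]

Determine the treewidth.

2

A width-2 tree decomposition is:
Bags: B1 = {4, 7, 10}  B2 = {1, 4, 7}  B3 = {4, 9, 10}  B4 = {1, 6, 7}  B5 = {8, 9, 10}  B6 = {1, 4, 5}  B7 = {3, 4, 10}  B8 = {2, 4, 10}
Tree: B1–B2, B1–B3, B2–B4, B3–B5, B2–B6, B1–B7, B1–B8
The largest bag has 3 vertices, giving width 2; this decomposition certifies tw(G) ≤ 2. Conversely, {8, 9, 10} is a clique of size 3, and the vertices of any clique must share a bag in every tree decomposition; so some bag has ≥ 3 vertices and tw(G) ≥ 2. Combining the bounds, tw(G) = 2.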